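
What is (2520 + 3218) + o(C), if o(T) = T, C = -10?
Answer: 5728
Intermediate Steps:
(2520 + 3218) + o(C) = (2520 + 3218) - 10 = 5738 - 10 = 5728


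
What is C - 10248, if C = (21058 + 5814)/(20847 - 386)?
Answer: -209657456/20461 ≈ -10247.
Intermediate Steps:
C = 26872/20461 ≈ 1.3133
C - 10248 = 26872/20461 - 10248 = -209657456/20461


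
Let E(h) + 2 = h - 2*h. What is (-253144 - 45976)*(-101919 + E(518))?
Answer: 30641553680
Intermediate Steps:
E(h) = -2 - h (E(h) = -2 + (h - 2*h) = -2 - h)
(-253144 - 45976)*(-101919 + E(518)) = (-253144 - 45976)*(-101919 + (-2 - 1*518)) = -299120*(-101919 + (-2 - 518)) = -299120*(-101919 - 520) = -299120*(-102439) = 30641553680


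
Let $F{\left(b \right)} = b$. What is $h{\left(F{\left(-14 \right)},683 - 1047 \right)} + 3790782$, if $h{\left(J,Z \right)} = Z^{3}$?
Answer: $-44437762$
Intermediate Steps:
$h{\left(F{\left(-14 \right)},683 - 1047 \right)} + 3790782 = \left(683 - 1047\right)^{3} + 3790782 = \left(-364\right)^{3} + 3790782 = -48228544 + 3790782 = -44437762$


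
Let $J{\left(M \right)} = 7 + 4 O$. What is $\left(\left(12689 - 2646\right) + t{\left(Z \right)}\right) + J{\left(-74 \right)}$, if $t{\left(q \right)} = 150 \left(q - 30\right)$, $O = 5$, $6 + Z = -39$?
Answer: $-1180$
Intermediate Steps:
$Z = -45$ ($Z = -6 - 39 = -45$)
$t{\left(q \right)} = -4500 + 150 q$ ($t{\left(q \right)} = 150 \left(-30 + q\right) = -4500 + 150 q$)
$J{\left(M \right)} = 27$ ($J{\left(M \right)} = 7 + 4 \cdot 5 = 7 + 20 = 27$)
$\left(\left(12689 - 2646\right) + t{\left(Z \right)}\right) + J{\left(-74 \right)} = \left(\left(12689 - 2646\right) + \left(-4500 + 150 \left(-45\right)\right)\right) + 27 = \left(\left(12689 - 2646\right) - 11250\right) + 27 = \left(10043 - 11250\right) + 27 = -1207 + 27 = -1180$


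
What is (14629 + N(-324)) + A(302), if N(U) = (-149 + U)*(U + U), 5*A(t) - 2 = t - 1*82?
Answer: 1605887/5 ≈ 3.2118e+5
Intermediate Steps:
A(t) = -16 + t/5 (A(t) = 2/5 + (t - 1*82)/5 = 2/5 + (t - 82)/5 = 2/5 + (-82 + t)/5 = 2/5 + (-82/5 + t/5) = -16 + t/5)
N(U) = 2*U*(-149 + U) (N(U) = (-149 + U)*(2*U) = 2*U*(-149 + U))
(14629 + N(-324)) + A(302) = (14629 + 2*(-324)*(-149 - 324)) + (-16 + (1/5)*302) = (14629 + 2*(-324)*(-473)) + (-16 + 302/5) = (14629 + 306504) + 222/5 = 321133 + 222/5 = 1605887/5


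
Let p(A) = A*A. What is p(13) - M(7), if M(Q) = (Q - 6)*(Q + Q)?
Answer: 155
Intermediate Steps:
p(A) = A²
M(Q) = 2*Q*(-6 + Q) (M(Q) = (-6 + Q)*(2*Q) = 2*Q*(-6 + Q))
p(13) - M(7) = 13² - 2*7*(-6 + 7) = 169 - 2*7 = 169 - 1*14 = 169 - 14 = 155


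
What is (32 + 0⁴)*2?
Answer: 64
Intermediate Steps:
(32 + 0⁴)*2 = (32 + 0)*2 = 32*2 = 64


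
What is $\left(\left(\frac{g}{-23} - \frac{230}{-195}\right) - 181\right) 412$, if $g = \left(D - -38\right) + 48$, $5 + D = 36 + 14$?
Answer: $- \frac{68560096}{897} \approx -76433.0$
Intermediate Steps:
$D = 45$ ($D = -5 + \left(36 + 14\right) = -5 + 50 = 45$)
$g = 131$ ($g = \left(45 - -38\right) + 48 = \left(45 + 38\right) + 48 = 83 + 48 = 131$)
$\left(\left(\frac{g}{-23} - \frac{230}{-195}\right) - 181\right) 412 = \left(\left(\frac{131}{-23} - \frac{230}{-195}\right) - 181\right) 412 = \left(\left(131 \left(- \frac{1}{23}\right) - - \frac{46}{39}\right) - 181\right) 412 = \left(\left(- \frac{131}{23} + \frac{46}{39}\right) - 181\right) 412 = \left(- \frac{4051}{897} - 181\right) 412 = \left(- \frac{166408}{897}\right) 412 = - \frac{68560096}{897}$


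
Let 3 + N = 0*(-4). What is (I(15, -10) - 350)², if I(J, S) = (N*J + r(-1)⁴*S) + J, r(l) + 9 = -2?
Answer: 21547304100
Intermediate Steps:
N = -3 (N = -3 + 0*(-4) = -3 + 0 = -3)
r(l) = -11 (r(l) = -9 - 2 = -11)
I(J, S) = -2*J + 14641*S (I(J, S) = (-3*J + (-11)⁴*S) + J = (-3*J + 14641*S) + J = -2*J + 14641*S)
(I(15, -10) - 350)² = ((-2*15 + 14641*(-10)) - 350)² = ((-30 - 146410) - 350)² = (-146440 - 350)² = (-146790)² = 21547304100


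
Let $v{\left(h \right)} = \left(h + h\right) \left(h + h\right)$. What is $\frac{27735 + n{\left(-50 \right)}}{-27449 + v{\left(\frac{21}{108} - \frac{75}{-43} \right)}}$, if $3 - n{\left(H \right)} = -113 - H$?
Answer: $- \frac{16654911876}{16435031123} \approx -1.0134$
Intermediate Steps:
$n{\left(H \right)} = 116 + H$ ($n{\left(H \right)} = 3 - \left(-113 - H\right) = 3 + \left(113 + H\right) = 116 + H$)
$v{\left(h \right)} = 4 h^{2}$ ($v{\left(h \right)} = 2 h 2 h = 4 h^{2}$)
$\frac{27735 + n{\left(-50 \right)}}{-27449 + v{\left(\frac{21}{108} - \frac{75}{-43} \right)}} = \frac{27735 + \left(116 - 50\right)}{-27449 + 4 \left(\frac{21}{108} - \frac{75}{-43}\right)^{2}} = \frac{27735 + 66}{-27449 + 4 \left(21 \cdot \frac{1}{108} - - \frac{75}{43}\right)^{2}} = \frac{27801}{-27449 + 4 \left(\frac{7}{36} + \frac{75}{43}\right)^{2}} = \frac{27801}{-27449 + 4 \left(\frac{3001}{1548}\right)^{2}} = \frac{27801}{-27449 + 4 \cdot \frac{9006001}{2396304}} = \frac{27801}{-27449 + \frac{9006001}{599076}} = \frac{27801}{- \frac{16435031123}{599076}} = 27801 \left(- \frac{599076}{16435031123}\right) = - \frac{16654911876}{16435031123}$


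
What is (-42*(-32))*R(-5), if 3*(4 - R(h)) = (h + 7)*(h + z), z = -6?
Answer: 15232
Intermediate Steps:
R(h) = 4 - (-6 + h)*(7 + h)/3 (R(h) = 4 - (h + 7)*(h - 6)/3 = 4 - (7 + h)*(-6 + h)/3 = 4 - (-6 + h)*(7 + h)/3)
(-42*(-32))*R(-5) = (-42*(-32))*(18 - ⅓*(-5) - ⅓*(-5)²) = 1344*(18 + 5/3 - ⅓*25) = 1344*(18 + 5/3 - 25/3) = 1344*(34/3) = 15232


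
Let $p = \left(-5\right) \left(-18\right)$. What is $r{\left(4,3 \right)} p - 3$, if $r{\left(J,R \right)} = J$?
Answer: $357$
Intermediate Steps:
$p = 90$
$r{\left(4,3 \right)} p - 3 = 4 \cdot 90 - 3 = 360 - 3 = 357$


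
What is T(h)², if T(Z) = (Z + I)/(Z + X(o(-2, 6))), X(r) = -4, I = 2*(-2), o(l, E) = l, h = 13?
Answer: 1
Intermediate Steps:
I = -4
T(Z) = 1 (T(Z) = (Z - 4)/(Z - 4) = (-4 + Z)/(-4 + Z) = 1)
T(h)² = 1² = 1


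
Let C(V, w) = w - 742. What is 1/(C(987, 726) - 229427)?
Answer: -1/229443 ≈ -4.3584e-6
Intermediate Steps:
C(V, w) = -742 + w
1/(C(987, 726) - 229427) = 1/((-742 + 726) - 229427) = 1/(-16 - 229427) = 1/(-229443) = -1/229443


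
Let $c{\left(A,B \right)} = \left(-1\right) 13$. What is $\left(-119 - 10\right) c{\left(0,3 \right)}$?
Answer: $1677$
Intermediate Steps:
$c{\left(A,B \right)} = -13$
$\left(-119 - 10\right) c{\left(0,3 \right)} = \left(-119 - 10\right) \left(-13\right) = \left(-129\right) \left(-13\right) = 1677$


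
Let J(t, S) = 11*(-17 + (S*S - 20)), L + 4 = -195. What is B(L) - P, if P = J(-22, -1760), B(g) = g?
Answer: -34073392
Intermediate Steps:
L = -199 (L = -4 - 195 = -199)
J(t, S) = -407 + 11*S**2 (J(t, S) = 11*(-17 + (S**2 - 20)) = 11*(-17 + (-20 + S**2)) = 11*(-37 + S**2) = -407 + 11*S**2)
P = 34073193 (P = -407 + 11*(-1760)**2 = -407 + 11*3097600 = -407 + 34073600 = 34073193)
B(L) - P = -199 - 1*34073193 = -199 - 34073193 = -34073392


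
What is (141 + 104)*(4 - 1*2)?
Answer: 490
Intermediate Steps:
(141 + 104)*(4 - 1*2) = 245*(4 - 2) = 245*2 = 490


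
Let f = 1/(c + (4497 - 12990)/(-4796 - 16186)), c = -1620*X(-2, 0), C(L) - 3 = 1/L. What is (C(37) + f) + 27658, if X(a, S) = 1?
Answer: 11593168039864/419115613 ≈ 27661.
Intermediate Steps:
C(L) = 3 + 1/L
c = -1620 (c = -1620*1 = -1620)
f = -6994/11327449 (f = 1/(-1620 + (4497 - 12990)/(-4796 - 16186)) = 1/(-1620 - 8493/(-20982)) = 1/(-1620 - 8493*(-1/20982)) = 1/(-1620 + 2831/6994) = 1/(-11327449/6994) = -6994/11327449 ≈ -0.00061744)
(C(37) + f) + 27658 = ((3 + 1/37) - 6994/11327449) + 27658 = (112/37 - 6994/11327449) + 27658 = 1268415510/419115613 + 27658 = 11593168039864/419115613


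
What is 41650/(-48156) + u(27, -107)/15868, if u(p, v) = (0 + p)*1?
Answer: -164900497/191034852 ≈ -0.86320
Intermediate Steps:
u(p, v) = p (u(p, v) = p*1 = p)
41650/(-48156) + u(27, -107)/15868 = 41650/(-48156) + 27/15868 = 41650*(-1/48156) + 27*(1/15868) = -20825/24078 + 27/15868 = -164900497/191034852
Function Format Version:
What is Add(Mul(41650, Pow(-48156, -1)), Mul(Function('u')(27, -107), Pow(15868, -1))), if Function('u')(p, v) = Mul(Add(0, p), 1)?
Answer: Rational(-164900497, 191034852) ≈ -0.86320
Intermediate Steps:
Function('u')(p, v) = p (Function('u')(p, v) = Mul(p, 1) = p)
Add(Mul(41650, Pow(-48156, -1)), Mul(Function('u')(27, -107), Pow(15868, -1))) = Add(Mul(41650, Pow(-48156, -1)), Mul(27, Pow(15868, -1))) = Add(Mul(41650, Rational(-1, 48156)), Mul(27, Rational(1, 15868))) = Add(Rational(-20825, 24078), Rational(27, 15868)) = Rational(-164900497, 191034852)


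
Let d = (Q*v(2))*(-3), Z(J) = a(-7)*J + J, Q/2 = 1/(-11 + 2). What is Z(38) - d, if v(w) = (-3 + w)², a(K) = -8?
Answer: -800/3 ≈ -266.67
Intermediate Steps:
Q = -2/9 (Q = 2/(-11 + 2) = 2/(-9) = 2*(-⅑) = -2/9 ≈ -0.22222)
Z(J) = -7*J (Z(J) = -8*J + J = -7*J)
d = ⅔ (d = -2*(-3 + 2)²/9*(-3) = -2/9*(-1)²*(-3) = -2/9*1*(-3) = -2/9*(-3) = ⅔ ≈ 0.66667)
Z(38) - d = -7*38 - 1*⅔ = -266 - ⅔ = -800/3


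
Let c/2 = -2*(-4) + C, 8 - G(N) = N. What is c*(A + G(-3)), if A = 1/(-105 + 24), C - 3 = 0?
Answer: 19580/81 ≈ 241.73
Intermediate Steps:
C = 3 (C = 3 + 0 = 3)
G(N) = 8 - N
c = 22 (c = 2*(-2*(-4) + 3) = 2*(8 + 3) = 2*11 = 22)
A = -1/81 (A = 1/(-81) = -1/81 ≈ -0.012346)
c*(A + G(-3)) = 22*(-1/81 + (8 - 1*(-3))) = 22*(-1/81 + (8 + 3)) = 22*(-1/81 + 11) = 22*(890/81) = 19580/81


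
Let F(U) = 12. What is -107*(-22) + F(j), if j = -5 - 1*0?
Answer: 2366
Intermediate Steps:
j = -5 (j = -5 + 0 = -5)
-107*(-22) + F(j) = -107*(-22) + 12 = 2354 + 12 = 2366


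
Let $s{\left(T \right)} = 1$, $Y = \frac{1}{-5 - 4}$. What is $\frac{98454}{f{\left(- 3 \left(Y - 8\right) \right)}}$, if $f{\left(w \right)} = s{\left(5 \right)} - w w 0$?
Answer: $98454$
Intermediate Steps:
$Y = - \frac{1}{9}$ ($Y = \frac{1}{-9} = - \frac{1}{9} \approx -0.11111$)
$f{\left(w \right)} = 1$ ($f{\left(w \right)} = 1 - w w 0 = 1 - w^{2} \cdot 0 = 1 - 0 = 1 + 0 = 1$)
$\frac{98454}{f{\left(- 3 \left(Y - 8\right) \right)}} = \frac{98454}{1} = 98454 \cdot 1 = 98454$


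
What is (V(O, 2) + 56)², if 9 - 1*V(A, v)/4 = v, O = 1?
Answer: 7056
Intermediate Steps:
V(A, v) = 36 - 4*v
(V(O, 2) + 56)² = ((36 - 4*2) + 56)² = ((36 - 8) + 56)² = (28 + 56)² = 84² = 7056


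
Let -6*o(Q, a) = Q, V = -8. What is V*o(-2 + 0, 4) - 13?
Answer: -47/3 ≈ -15.667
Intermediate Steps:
o(Q, a) = -Q/6
V*o(-2 + 0, 4) - 13 = -(-4)*(-2 + 0)/3 - 13 = -(-4)*(-2)/3 - 13 = -8*1/3 - 13 = -8/3 - 13 = -47/3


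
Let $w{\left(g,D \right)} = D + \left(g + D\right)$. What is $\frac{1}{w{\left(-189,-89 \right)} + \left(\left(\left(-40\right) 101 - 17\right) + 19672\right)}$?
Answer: $\frac{1}{15248} \approx 6.5582 \cdot 10^{-5}$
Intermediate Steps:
$w{\left(g,D \right)} = g + 2 D$ ($w{\left(g,D \right)} = D + \left(D + g\right) = g + 2 D$)
$\frac{1}{w{\left(-189,-89 \right)} + \left(\left(\left(-40\right) 101 - 17\right) + 19672\right)} = \frac{1}{\left(-189 + 2 \left(-89\right)\right) + \left(\left(\left(-40\right) 101 - 17\right) + 19672\right)} = \frac{1}{\left(-189 - 178\right) + \left(\left(-4040 - 17\right) + 19672\right)} = \frac{1}{-367 + \left(-4057 + 19672\right)} = \frac{1}{-367 + 15615} = \frac{1}{15248}$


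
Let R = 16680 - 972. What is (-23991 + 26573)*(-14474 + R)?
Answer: 3186188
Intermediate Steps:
R = 15708
(-23991 + 26573)*(-14474 + R) = (-23991 + 26573)*(-14474 + 15708) = 2582*1234 = 3186188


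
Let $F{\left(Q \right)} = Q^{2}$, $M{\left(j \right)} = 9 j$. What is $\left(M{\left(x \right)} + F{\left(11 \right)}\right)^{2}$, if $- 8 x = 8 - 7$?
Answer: $\frac{919681}{64} \approx 14370.0$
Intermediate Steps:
$x = - \frac{1}{8}$ ($x = - \frac{8 - 7}{8} = \left(- \frac{1}{8}\right) 1 = - \frac{1}{8} \approx -0.125$)
$\left(M{\left(x \right)} + F{\left(11 \right)}\right)^{2} = \left(9 \left(- \frac{1}{8}\right) + 11^{2}\right)^{2} = \left(- \frac{9}{8} + 121\right)^{2} = \left(\frac{959}{8}\right)^{2} = \frac{919681}{64}$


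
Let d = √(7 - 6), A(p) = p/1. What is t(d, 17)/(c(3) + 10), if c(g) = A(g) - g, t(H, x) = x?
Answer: 17/10 ≈ 1.7000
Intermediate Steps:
A(p) = p (A(p) = p*1 = p)
d = 1 (d = √1 = 1)
c(g) = 0 (c(g) = g - g = 0)
t(d, 17)/(c(3) + 10) = 17/(0 + 10) = 17/10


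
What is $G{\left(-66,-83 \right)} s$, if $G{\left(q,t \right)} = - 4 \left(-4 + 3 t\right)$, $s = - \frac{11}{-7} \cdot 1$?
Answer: $\frac{11132}{7} \approx 1590.3$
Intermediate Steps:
$s = \frac{11}{7}$ ($s = \left(-11\right) \left(- \frac{1}{7}\right) 1 = \frac{11}{7} \cdot 1 = \frac{11}{7} \approx 1.5714$)
$G{\left(q,t \right)} = 16 - 12 t$
$G{\left(-66,-83 \right)} s = \left(16 - -996\right) \frac{11}{7} = \left(16 + 996\right) \frac{11}{7} = 1012 \cdot \frac{11}{7} = \frac{11132}{7}$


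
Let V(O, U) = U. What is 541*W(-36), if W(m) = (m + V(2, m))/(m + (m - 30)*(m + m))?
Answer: -1082/131 ≈ -8.2595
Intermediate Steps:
W(m) = 2*m/(m + 2*m*(-30 + m)) (W(m) = (m + m)/(m + (m - 30)*(m + m)) = (2*m)/(m + (-30 + m)*(2*m)) = (2*m)/(m + 2*m*(-30 + m)) = 2*m/(m + 2*m*(-30 + m)))
541*W(-36) = 541*(2/(-59 + 2*(-36))) = 541*(2/(-59 - 72)) = 541*(2/(-131)) = 541*(2*(-1/131)) = 541*(-2/131) = -1082/131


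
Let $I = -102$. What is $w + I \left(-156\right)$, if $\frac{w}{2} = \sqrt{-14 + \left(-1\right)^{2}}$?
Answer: $15912 + 2 i \sqrt{13} \approx 15912.0 + 7.2111 i$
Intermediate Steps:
$w = 2 i \sqrt{13}$ ($w = 2 \sqrt{-14 + \left(-1\right)^{2}} = 2 \sqrt{-14 + 1} = 2 \sqrt{-13} = 2 i \sqrt{13} \approx 7.2111 i$)
$w + I \left(-156\right) = 2 i \sqrt{13} - -15912 = 2 i \sqrt{13} + 15912 = 15912 + 2 i \sqrt{13}$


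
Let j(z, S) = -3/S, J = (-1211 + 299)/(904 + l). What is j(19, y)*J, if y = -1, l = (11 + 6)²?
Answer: -2736/1193 ≈ -2.2934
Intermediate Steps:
l = 289 (l = 17² = 289)
J = -912/1193 (J = (-1211 + 299)/(904 + 289) = -912/1193 ≈ -0.76446)
j(19, y)*J = -3/(-1)*(-912/1193) = -3*(-1)*(-912/1193) = 3*(-912/1193) = -2736/1193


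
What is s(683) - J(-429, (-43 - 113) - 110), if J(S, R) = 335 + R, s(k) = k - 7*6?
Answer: 572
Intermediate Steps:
s(k) = -42 + k (s(k) = k - 42 = -42 + k)
s(683) - J(-429, (-43 - 113) - 110) = (-42 + 683) - (335 + ((-43 - 113) - 110)) = 641 - (335 + (-156 - 110)) = 641 - (335 - 266) = 641 - 1*69 = 641 - 69 = 572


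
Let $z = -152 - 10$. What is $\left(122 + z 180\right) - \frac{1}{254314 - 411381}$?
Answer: $- \frac{4560911545}{157067} \approx -29038.0$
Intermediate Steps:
$z = -162$
$\left(122 + z 180\right) - \frac{1}{254314 - 411381} = \left(122 - 29160\right) - \frac{1}{254314 - 411381} = \left(122 - 29160\right) - \frac{1}{-157067} = -29038 - - \frac{1}{157067} = -29038 + \frac{1}{157067} = - \frac{4560911545}{157067}$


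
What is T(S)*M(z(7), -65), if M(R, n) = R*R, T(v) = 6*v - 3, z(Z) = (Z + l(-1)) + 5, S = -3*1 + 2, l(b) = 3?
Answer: -2025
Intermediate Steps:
S = -1 (S = -3 + 2 = -1)
z(Z) = 8 + Z (z(Z) = (Z + 3) + 5 = (3 + Z) + 5 = 8 + Z)
T(v) = -3 + 6*v
M(R, n) = R²
T(S)*M(z(7), -65) = (-3 + 6*(-1))*(8 + 7)² = (-3 - 6)*15² = -9*225 = -2025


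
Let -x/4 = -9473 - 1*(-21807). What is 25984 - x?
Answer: 75320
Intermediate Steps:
x = -49336 (x = -4*(-9473 - 1*(-21807)) = -4*(-9473 + 21807) = -4*12334 = -49336)
25984 - x = 25984 - 1*(-49336) = 25984 + 49336 = 75320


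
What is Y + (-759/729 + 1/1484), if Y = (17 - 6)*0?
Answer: -375209/360612 ≈ -1.0405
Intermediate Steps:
Y = 0 (Y = 11*0 = 0)
Y + (-759/729 + 1/1484) = 0 + (-759/729 + 1/1484) = 0 + (-759*1/729 + 1*(1/1484)) = 0 + (-253/243 + 1/1484) = 0 - 375209/360612 = -375209/360612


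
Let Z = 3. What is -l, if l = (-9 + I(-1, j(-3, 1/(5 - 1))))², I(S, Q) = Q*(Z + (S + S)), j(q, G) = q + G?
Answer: -2209/16 ≈ -138.06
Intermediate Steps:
j(q, G) = G + q
I(S, Q) = Q*(3 + 2*S) (I(S, Q) = Q*(3 + (S + S)) = Q*(3 + 2*S))
l = 2209/16 (l = (-9 + (1/(5 - 1) - 3)*(3 + 2*(-1)))² = (-9 + (1/4 - 3)*(3 - 2))² = (-9 + (¼ - 3)*1)² = (-9 - 11/4*1)² = (-9 - 11/4)² = (-47/4)² = 2209/16 ≈ 138.06)
-l = -1*2209/16 = -2209/16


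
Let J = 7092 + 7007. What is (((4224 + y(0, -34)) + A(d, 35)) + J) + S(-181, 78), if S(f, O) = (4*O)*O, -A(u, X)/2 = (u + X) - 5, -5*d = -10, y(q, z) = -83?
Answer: 42512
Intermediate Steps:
d = 2 (d = -1/5*(-10) = 2)
A(u, X) = 10 - 2*X - 2*u (A(u, X) = -2*((u + X) - 5) = -2*((X + u) - 5) = -2*(-5 + X + u) = 10 - 2*X - 2*u)
S(f, O) = 4*O**2
J = 14099
(((4224 + y(0, -34)) + A(d, 35)) + J) + S(-181, 78) = (((4224 - 83) + (10 - 2*35 - 2*2)) + 14099) + 4*78**2 = ((4141 + (10 - 70 - 4)) + 14099) + 4*6084 = ((4141 - 64) + 14099) + 24336 = (4077 + 14099) + 24336 = 18176 + 24336 = 42512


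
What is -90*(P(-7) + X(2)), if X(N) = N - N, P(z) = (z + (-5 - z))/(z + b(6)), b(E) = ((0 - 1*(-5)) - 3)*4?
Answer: 450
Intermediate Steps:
b(E) = 8 (b(E) = ((0 + 5) - 3)*4 = (5 - 3)*4 = 2*4 = 8)
P(z) = -5/(8 + z) (P(z) = (z + (-5 - z))/(z + 8) = -5/(8 + z))
X(N) = 0
-90*(P(-7) + X(2)) = -90*(-5/(8 - 7) + 0) = -90*(-5/1 + 0) = -90*(-5*1 + 0) = -90*(-5 + 0) = -90*(-5) = 450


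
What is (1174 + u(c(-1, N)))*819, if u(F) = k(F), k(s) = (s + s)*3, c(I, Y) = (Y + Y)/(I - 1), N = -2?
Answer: 971334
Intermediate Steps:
c(I, Y) = 2*Y/(-1 + I) (c(I, Y) = (2*Y)/(-1 + I) = 2*Y/(-1 + I))
k(s) = 6*s (k(s) = (2*s)*3 = 6*s)
u(F) = 6*F
(1174 + u(c(-1, N)))*819 = (1174 + 6*(2*(-2)/(-1 - 1)))*819 = (1174 + 6*(2*(-2)/(-2)))*819 = (1174 + 6*(2*(-2)*(-½)))*819 = (1174 + 6*2)*819 = (1174 + 12)*819 = 1186*819 = 971334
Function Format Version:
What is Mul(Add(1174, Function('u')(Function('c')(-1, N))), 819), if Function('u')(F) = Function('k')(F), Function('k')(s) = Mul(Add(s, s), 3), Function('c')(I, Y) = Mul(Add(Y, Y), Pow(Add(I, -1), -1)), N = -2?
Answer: 971334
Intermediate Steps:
Function('c')(I, Y) = Mul(2, Y, Pow(Add(-1, I), -1)) (Function('c')(I, Y) = Mul(Mul(2, Y), Pow(Add(-1, I), -1)) = Mul(2, Y, Pow(Add(-1, I), -1)))
Function('k')(s) = Mul(6, s) (Function('k')(s) = Mul(Mul(2, s), 3) = Mul(6, s))
Function('u')(F) = Mul(6, F)
Mul(Add(1174, Function('u')(Function('c')(-1, N))), 819) = Mul(Add(1174, Mul(6, Mul(2, -2, Pow(Add(-1, -1), -1)))), 819) = Mul(Add(1174, Mul(6, Mul(2, -2, Pow(-2, -1)))), 819) = Mul(Add(1174, Mul(6, Mul(2, -2, Rational(-1, 2)))), 819) = Mul(Add(1174, Mul(6, 2)), 819) = Mul(Add(1174, 12), 819) = Mul(1186, 819) = 971334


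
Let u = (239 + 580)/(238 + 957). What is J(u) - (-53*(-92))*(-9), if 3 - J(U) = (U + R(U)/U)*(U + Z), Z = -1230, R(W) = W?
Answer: 65630361609/1428025 ≈ 45959.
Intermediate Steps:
u = 819/1195 ≈ 0.68536
J(U) = 3 - (1 + U)*(-1230 + U) (J(U) = 3 - (U + U/U)*(U - 1230) = 3 - (U + 1)*(-1230 + U) = 3 - (1 + U)*(-1230 + U))
J(u) - (-53*(-92))*(-9) = (1233 - (819/1195)**2 + 1229*(819/1195)) - (-53*(-92))*(-9) = (1233 - 1*670761/1428025 + 1006551/1195) - 4876*(-9) = (1233 - 670761/1428025 + 1006551/1195) - 1*(-43884) = 2962912509/1428025 + 43884 = 65630361609/1428025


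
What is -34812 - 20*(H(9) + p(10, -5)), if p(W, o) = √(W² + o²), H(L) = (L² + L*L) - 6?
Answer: -37932 - 100*√5 ≈ -38156.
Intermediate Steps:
H(L) = -6 + 2*L² (H(L) = (L² + L²) - 6 = 2*L² - 6 = -6 + 2*L²)
-34812 - 20*(H(9) + p(10, -5)) = -34812 - 20*((-6 + 2*9²) + √(10² + (-5)²)) = -34812 - 20*((-6 + 2*81) + √(100 + 25)) = -34812 - 20*((-6 + 162) + √125) = -34812 - 20*(156 + 5*√5) = -34812 - (3120 + 100*√5) = -34812 + (-3120 - 100*√5) = -37932 - 100*√5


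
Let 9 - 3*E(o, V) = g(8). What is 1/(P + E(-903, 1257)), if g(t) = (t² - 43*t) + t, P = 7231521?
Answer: 3/21694844 ≈ 1.3828e-7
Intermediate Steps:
g(t) = t² - 42*t
E(o, V) = 281/3 (E(o, V) = 3 - 8*(-42 + 8)/3 = 3 - 8*(-34)/3 = 3 - ⅓*(-272) = 3 + 272/3 = 281/3)
1/(P + E(-903, 1257)) = 1/(7231521 + 281/3) = 1/(21694844/3) = 3/21694844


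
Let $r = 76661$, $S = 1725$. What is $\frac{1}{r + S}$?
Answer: $\frac{1}{78386} \approx 1.2757 \cdot 10^{-5}$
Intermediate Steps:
$\frac{1}{r + S} = \frac{1}{76661 + 1725} = \frac{1}{78386}$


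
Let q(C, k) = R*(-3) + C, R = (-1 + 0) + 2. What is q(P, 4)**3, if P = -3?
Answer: -216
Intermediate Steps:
R = 1 (R = -1 + 2 = 1)
q(C, k) = -3 + C (q(C, k) = 1*(-3) + C = -3 + C)
q(P, 4)**3 = (-3 - 3)**3 = (-6)**3 = -216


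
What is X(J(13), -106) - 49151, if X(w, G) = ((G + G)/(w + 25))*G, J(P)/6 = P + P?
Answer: -8873859/181 ≈ -49027.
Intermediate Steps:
J(P) = 12*P (J(P) = 6*(P + P) = 6*(2*P) = 12*P)
X(w, G) = 2*G²/(25 + w) (X(w, G) = ((2*G)/(25 + w))*G = (2*G/(25 + w))*G = 2*G²/(25 + w))
X(J(13), -106) - 49151 = 2*(-106)²/(25 + 12*13) - 49151 = 2*11236/(25 + 156) - 49151 = 2*11236/181 - 49151 = 2*11236*(1/181) - 49151 = 22472/181 - 49151 = -8873859/181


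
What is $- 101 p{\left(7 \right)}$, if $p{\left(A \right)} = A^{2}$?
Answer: $-4949$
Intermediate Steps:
$- 101 p{\left(7 \right)} = - 101 \cdot 7^{2} = \left(-101\right) 49 = -4949$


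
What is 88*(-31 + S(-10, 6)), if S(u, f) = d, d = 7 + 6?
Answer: -1584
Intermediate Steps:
d = 13
S(u, f) = 13
88*(-31 + S(-10, 6)) = 88*(-31 + 13) = 88*(-18) = -1584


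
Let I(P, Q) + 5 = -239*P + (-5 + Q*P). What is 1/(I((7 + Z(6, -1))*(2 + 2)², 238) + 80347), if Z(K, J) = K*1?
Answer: 1/80129 ≈ 1.2480e-5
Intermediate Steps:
Z(K, J) = K
I(P, Q) = -10 - 239*P + P*Q (I(P, Q) = -5 + (-239*P + (-5 + Q*P)) = -5 + (-239*P + (-5 + P*Q)) = -5 + (-5 - 239*P + P*Q) = -10 - 239*P + P*Q)
1/(I((7 + Z(6, -1))*(2 + 2)², 238) + 80347) = 1/((-10 - 239*(7 + 6)*(2 + 2)² + ((7 + 6)*(2 + 2)²)*238) + 80347) = 1/((-10 - 3107*4² + (13*4²)*238) + 80347) = 1/((-10 - 3107*16 + (13*16)*238) + 80347) = 1/((-10 - 239*208 + 208*238) + 80347) = 1/((-10 - 49712 + 49504) + 80347) = 1/(-218 + 80347) = 1/80129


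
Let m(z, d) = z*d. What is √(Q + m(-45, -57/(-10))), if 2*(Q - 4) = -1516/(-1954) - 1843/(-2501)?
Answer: I*√1503055415688566/2443477 ≈ 15.866*I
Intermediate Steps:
Q = 23244185/4886954 (Q = 4 + (-1516/(-1954) - 1843/(-2501))/2 = 4 + (-1516*(-1/1954) - 1843*(-1/2501))/2 = 4 + (758/977 + 1843/2501)/2 = 4 + (½)*(3696369/2443477) = 4 + 3696369/4886954 = 23244185/4886954 ≈ 4.7564)
m(z, d) = d*z
√(Q + m(-45, -57/(-10))) = √(23244185/4886954 - 57/(-10)*(-45)) = √(23244185/4886954 - 57*(-⅒)*(-45)) = √(23244185/4886954 + (57/10)*(-45)) = √(23244185/4886954 - 513/2) = √(-615129758/2443477) = I*√1503055415688566/2443477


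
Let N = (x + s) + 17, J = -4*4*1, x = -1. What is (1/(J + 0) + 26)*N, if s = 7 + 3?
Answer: 5395/8 ≈ 674.38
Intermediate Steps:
s = 10
J = -16 (J = -16*1 = -16)
N = 26 (N = (-1 + 10) + 17 = 9 + 17 = 26)
(1/(J + 0) + 26)*N = (1/(-16 + 0) + 26)*26 = (1/(-16) + 26)*26 = (-1/16 + 26)*26 = (415/16)*26 = 5395/8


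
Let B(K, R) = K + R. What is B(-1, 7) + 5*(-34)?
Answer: -164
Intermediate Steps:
B(-1, 7) + 5*(-34) = (-1 + 7) + 5*(-34) = 6 - 170 = -164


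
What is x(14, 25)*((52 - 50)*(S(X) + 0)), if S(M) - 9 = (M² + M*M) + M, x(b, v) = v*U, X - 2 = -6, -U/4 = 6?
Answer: -44400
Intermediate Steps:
U = -24 (U = -4*6 = -24)
X = -4 (X = 2 - 6 = -4)
x(b, v) = -24*v (x(b, v) = v*(-24) = -24*v)
S(M) = 9 + M + 2*M² (S(M) = 9 + ((M² + M*M) + M) = 9 + ((M² + M²) + M) = 9 + (2*M² + M) = 9 + (M + 2*M²) = 9 + M + 2*M²)
x(14, 25)*((52 - 50)*(S(X) + 0)) = (-24*25)*((52 - 50)*((9 - 4 + 2*(-4)²) + 0)) = -1200*((9 - 4 + 2*16) + 0) = -1200*((9 - 4 + 32) + 0) = -1200*(37 + 0) = -1200*37 = -600*74 = -44400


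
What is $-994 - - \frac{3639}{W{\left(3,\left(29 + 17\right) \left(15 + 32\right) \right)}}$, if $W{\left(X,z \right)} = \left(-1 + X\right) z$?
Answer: $- \frac{4294417}{4324} \approx -993.16$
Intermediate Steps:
$W{\left(X,z \right)} = z \left(-1 + X\right)$
$-994 - - \frac{3639}{W{\left(3,\left(29 + 17\right) \left(15 + 32\right) \right)}} = -994 - - \frac{3639}{\left(29 + 17\right) \left(15 + 32\right) \left(-1 + 3\right)} = -994 - - \frac{3639}{46 \cdot 47 \cdot 2} = -994 - - \frac{3639}{2162 \cdot 2} = -994 - - \frac{3639}{4324} = -994 + \frac{3639}{4324} = - \frac{4294417}{4324}$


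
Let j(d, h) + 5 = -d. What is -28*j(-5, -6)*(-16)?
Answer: 0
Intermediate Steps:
j(d, h) = -5 - d
-28*j(-5, -6)*(-16) = -28*(-5 - 1*(-5))*(-16) = -28*(-5 + 5)*(-16) = -28*0*(-16) = 0*(-16) = 0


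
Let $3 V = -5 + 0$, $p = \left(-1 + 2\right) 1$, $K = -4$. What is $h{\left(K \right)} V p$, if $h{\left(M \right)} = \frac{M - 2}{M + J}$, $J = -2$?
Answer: $- \frac{5}{3} \approx -1.6667$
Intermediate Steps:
$h{\left(M \right)} = 1$ ($h{\left(M \right)} = \frac{M - 2}{M - 2} = \frac{-2 + M}{-2 + M} = 1$)
$p = 1$ ($p = 1 \cdot 1 = 1$)
$V = - \frac{5}{3}$ ($V = \frac{-5 + 0}{3} = \frac{1}{3} \left(-5\right) = - \frac{5}{3} \approx -1.6667$)
$h{\left(K \right)} V p = 1 \left(- \frac{5}{3}\right) 1 = \left(- \frac{5}{3}\right) 1 = - \frac{5}{3}$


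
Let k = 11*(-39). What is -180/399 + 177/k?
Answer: -16427/19019 ≈ -0.86372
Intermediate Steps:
k = -429
-180/399 + 177/k = -180/399 + 177/(-429) = -180*1/399 + 177*(-1/429) = -60/133 - 59/143 = -16427/19019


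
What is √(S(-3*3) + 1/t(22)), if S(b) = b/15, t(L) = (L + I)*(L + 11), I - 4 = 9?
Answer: 2*I*√199815/1155 ≈ 0.77404*I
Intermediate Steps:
I = 13 (I = 4 + 9 = 13)
t(L) = (11 + L)*(13 + L) (t(L) = (L + 13)*(L + 11) = (13 + L)*(11 + L) = (11 + L)*(13 + L))
S(b) = b/15 (S(b) = b*(1/15) = b/15)
√(S(-3*3) + 1/t(22)) = √((-3*3)/15 + 1/(143 + 22² + 24*22)) = √((1/15)*(-9) + 1/(143 + 484 + 528)) = √(-⅗ + 1/1155) = √(-692/1155) = 2*I*√199815/1155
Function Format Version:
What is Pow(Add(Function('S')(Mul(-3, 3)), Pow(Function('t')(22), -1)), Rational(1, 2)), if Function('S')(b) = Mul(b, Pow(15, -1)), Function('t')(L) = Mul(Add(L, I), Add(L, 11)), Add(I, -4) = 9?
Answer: Mul(Rational(2, 1155), I, Pow(199815, Rational(1, 2))) ≈ Mul(0.77404, I)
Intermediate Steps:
I = 13 (I = Add(4, 9) = 13)
Function('t')(L) = Mul(Add(11, L), Add(13, L)) (Function('t')(L) = Mul(Add(L, 13), Add(L, 11)) = Mul(Add(13, L), Add(11, L)) = Mul(Add(11, L), Add(13, L)))
Function('S')(b) = Mul(Rational(1, 15), b) (Function('S')(b) = Mul(b, Rational(1, 15)) = Mul(Rational(1, 15), b))
Pow(Add(Function('S')(Mul(-3, 3)), Pow(Function('t')(22), -1)), Rational(1, 2)) = Pow(Add(Mul(Rational(1, 15), Mul(-3, 3)), Pow(Add(143, Pow(22, 2), Mul(24, 22)), -1)), Rational(1, 2)) = Pow(Add(Mul(Rational(1, 15), -9), Pow(Add(143, 484, 528), -1)), Rational(1, 2)) = Pow(Add(Rational(-3, 5), Pow(1155, -1)), Rational(1, 2)) = Pow(Add(Rational(-3, 5), Rational(1, 1155)), Rational(1, 2)) = Pow(Rational(-692, 1155), Rational(1, 2)) = Mul(Rational(2, 1155), I, Pow(199815, Rational(1, 2)))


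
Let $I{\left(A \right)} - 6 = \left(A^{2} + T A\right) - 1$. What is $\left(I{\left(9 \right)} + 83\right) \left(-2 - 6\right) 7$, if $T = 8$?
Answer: $-13496$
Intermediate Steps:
$I{\left(A \right)} = 5 + A^{2} + 8 A$ ($I{\left(A \right)} = 6 - \left(1 - A^{2} - 8 A\right) = 6 + \left(-1 + A^{2} + 8 A\right) = 5 + A^{2} + 8 A$)
$\left(I{\left(9 \right)} + 83\right) \left(-2 - 6\right) 7 = \left(\left(5 + 9^{2} + 8 \cdot 9\right) + 83\right) \left(-2 - 6\right) 7 = \left(\left(5 + 81 + 72\right) + 83\right) \left(\left(-8\right) 7\right) = \left(158 + 83\right) \left(-56\right) = 241 \left(-56\right) = -13496$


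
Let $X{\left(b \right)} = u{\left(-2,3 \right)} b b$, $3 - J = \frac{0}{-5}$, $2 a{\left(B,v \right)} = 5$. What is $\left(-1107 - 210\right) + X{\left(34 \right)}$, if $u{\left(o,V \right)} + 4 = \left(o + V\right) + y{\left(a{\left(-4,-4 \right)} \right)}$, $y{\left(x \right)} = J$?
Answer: $-1317$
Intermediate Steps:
$a{\left(B,v \right)} = \frac{5}{2}$ ($a{\left(B,v \right)} = \frac{1}{2} \cdot 5 = \frac{5}{2}$)
$J = 3$ ($J = 3 - \frac{0}{-5} = 3 - 0 \left(- \frac{1}{5}\right) = 3 - 0 = 3 + 0 = 3$)
$y{\left(x \right)} = 3$
$u{\left(o,V \right)} = -1 + V + o$ ($u{\left(o,V \right)} = -4 + \left(\left(o + V\right) + 3\right) = -4 + \left(\left(V + o\right) + 3\right) = -4 + \left(3 + V + o\right) = -1 + V + o$)
$X{\left(b \right)} = 0$ ($X{\left(b \right)} = \left(-1 + 3 - 2\right) b b = 0 b b = 0 b = 0$)
$\left(-1107 - 210\right) + X{\left(34 \right)} = \left(-1107 - 210\right) + 0 = -1317 + 0 = -1317$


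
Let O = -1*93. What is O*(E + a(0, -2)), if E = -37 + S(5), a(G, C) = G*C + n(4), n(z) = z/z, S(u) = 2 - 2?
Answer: 3348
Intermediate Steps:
S(u) = 0
n(z) = 1
a(G, C) = 1 + C*G (a(G, C) = G*C + 1 = C*G + 1 = 1 + C*G)
E = -37 (E = -37 + 0 = -37)
O = -93
O*(E + a(0, -2)) = -93*(-37 + (1 - 2*0)) = -93*(-37 + (1 + 0)) = -93*(-37 + 1) = -93*(-36) = 3348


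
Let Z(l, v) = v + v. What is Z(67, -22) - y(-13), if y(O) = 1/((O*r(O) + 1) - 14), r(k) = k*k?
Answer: -97239/2210 ≈ -44.000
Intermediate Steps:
r(k) = k**2
Z(l, v) = 2*v
y(O) = 1/(-13 + O**3) (y(O) = 1/((O*O**2 + 1) - 14) = 1/((O**3 + 1) - 14) = 1/((1 + O**3) - 14) = 1/(-13 + O**3))
Z(67, -22) - y(-13) = 2*(-22) - 1/(-13 + (-13)**3) = -44 - 1/(-13 - 2197) = -44 - 1/(-2210) = -44 - 1*(-1/2210) = -44 + 1/2210 = -97239/2210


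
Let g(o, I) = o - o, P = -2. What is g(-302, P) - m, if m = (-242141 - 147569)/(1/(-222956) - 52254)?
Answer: -17377636552/2330068565 ≈ -7.4580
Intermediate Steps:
g(o, I) = 0
m = 17377636552/2330068565 (m = -389710/(-1/222956 - 52254) = -389710/(-11650342825/222956) = -389710*(-222956/11650342825) = 17377636552/2330068565 ≈ 7.4580)
g(-302, P) - m = 0 - 1*17377636552/2330068565 = 0 - 17377636552/2330068565 = -17377636552/2330068565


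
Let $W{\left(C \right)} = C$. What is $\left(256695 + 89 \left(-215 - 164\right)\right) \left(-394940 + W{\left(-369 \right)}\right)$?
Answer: $-88139675876$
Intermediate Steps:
$\left(256695 + 89 \left(-215 - 164\right)\right) \left(-394940 + W{\left(-369 \right)}\right) = \left(256695 + 89 \left(-215 - 164\right)\right) \left(-394940 - 369\right) = \left(256695 + 89 \left(-379\right)\right) \left(-395309\right) = \left(256695 - 33731\right) \left(-395309\right) = 222964 \left(-395309\right) = -88139675876$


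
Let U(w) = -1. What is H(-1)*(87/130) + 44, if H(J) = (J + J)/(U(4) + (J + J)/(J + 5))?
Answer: 2918/65 ≈ 44.892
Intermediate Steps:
H(J) = 2*J/(-1 + 2*J/(5 + J)) (H(J) = (J + J)/(-1 + (J + J)/(J + 5)) = (2*J)/(-1 + (2*J)/(5 + J)) = (2*J)/(-1 + 2*J/(5 + J)) = 2*J/(-1 + 2*J/(5 + J)))
H(-1)*(87/130) + 44 = (2*(-1)*(5 - 1)/(-5 - 1))*(87/130) + 44 = (2*(-1)*4/(-6))*(87*(1/130)) + 44 = (2*(-1)*(-⅙)*4)*(87/130) + 44 = (4/3)*(87/130) + 44 = 58/65 + 44 = 2918/65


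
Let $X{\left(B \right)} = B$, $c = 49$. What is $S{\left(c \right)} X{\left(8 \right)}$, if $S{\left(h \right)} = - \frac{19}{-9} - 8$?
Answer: $- \frac{424}{9} \approx -47.111$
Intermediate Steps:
$S{\left(h \right)} = - \frac{53}{9}$ ($S{\left(h \right)} = \left(-19\right) \left(- \frac{1}{9}\right) - 8 = \frac{19}{9} - 8 = - \frac{53}{9}$)
$S{\left(c \right)} X{\left(8 \right)} = \left(- \frac{53}{9}\right) 8 = - \frac{424}{9}$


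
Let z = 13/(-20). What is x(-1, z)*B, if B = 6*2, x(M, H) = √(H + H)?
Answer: 6*I*√130/5 ≈ 13.682*I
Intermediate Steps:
z = -13/20 (z = 13*(-1/20) = -13/20 ≈ -0.65000)
x(M, H) = √2*√H (x(M, H) = √(2*H) = √2*√H)
B = 12
x(-1, z)*B = (√2*√(-13/20))*12 = (√2*(I*√65/10))*12 = (I*√130/10)*12 = 6*I*√130/5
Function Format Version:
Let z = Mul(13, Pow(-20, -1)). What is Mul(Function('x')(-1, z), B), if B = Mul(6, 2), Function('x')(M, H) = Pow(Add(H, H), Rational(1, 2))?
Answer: Mul(Rational(6, 5), I, Pow(130, Rational(1, 2))) ≈ Mul(13.682, I)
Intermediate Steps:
z = Rational(-13, 20) (z = Mul(13, Rational(-1, 20)) = Rational(-13, 20) ≈ -0.65000)
Function('x')(M, H) = Mul(Pow(2, Rational(1, 2)), Pow(H, Rational(1, 2))) (Function('x')(M, H) = Pow(Mul(2, H), Rational(1, 2)) = Mul(Pow(2, Rational(1, 2)), Pow(H, Rational(1, 2))))
B = 12
Mul(Function('x')(-1, z), B) = Mul(Mul(Pow(2, Rational(1, 2)), Pow(Rational(-13, 20), Rational(1, 2))), 12) = Mul(Mul(Pow(2, Rational(1, 2)), Mul(Rational(1, 10), I, Pow(65, Rational(1, 2)))), 12) = Mul(Mul(Rational(1, 10), I, Pow(130, Rational(1, 2))), 12) = Mul(Rational(6, 5), I, Pow(130, Rational(1, 2)))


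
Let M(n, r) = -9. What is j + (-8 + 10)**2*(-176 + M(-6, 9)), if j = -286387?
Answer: -287127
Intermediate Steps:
j + (-8 + 10)**2*(-176 + M(-6, 9)) = -286387 + (-8 + 10)**2*(-176 - 9) = -286387 + 2**2*(-185) = -286387 + 4*(-185) = -286387 - 740 = -287127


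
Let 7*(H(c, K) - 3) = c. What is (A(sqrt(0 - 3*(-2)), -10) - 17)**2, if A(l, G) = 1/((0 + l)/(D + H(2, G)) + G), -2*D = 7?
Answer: 588583/2116 + 5369*sqrt(6)/1058 ≈ 290.59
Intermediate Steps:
D = -7/2 (D = -1/2*7 = -7/2 ≈ -3.5000)
H(c, K) = 3 + c/7
A(l, G) = 1/(G - 14*l/3) (A(l, G) = 1/((0 + l)/(-7/2 + (3 + (1/7)*2)) + G) = 1/(l/(-7/2 + (3 + 2/7)) + G) = 1/(l/(-7/2 + 23/7) + G) = 1/(l/(-3/14) + G) = 1/(l*(-14/3) + G) = 1/(-14*l/3 + G) = 1/(G - 14*l/3))
(A(sqrt(0 - 3*(-2)), -10) - 17)**2 = (3/(-14*sqrt(0 - 3*(-2)) + 3*(-10)) - 17)**2 = (3/(-14*sqrt(0 + 6) - 30) - 17)**2 = (3/(-14*sqrt(6) - 30) - 17)**2 = (3/(-30 - 14*sqrt(6)) - 17)**2 = (-17 + 3/(-30 - 14*sqrt(6)))**2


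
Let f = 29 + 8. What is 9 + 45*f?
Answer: 1674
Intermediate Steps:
f = 37
9 + 45*f = 9 + 45*37 = 9 + 1665 = 1674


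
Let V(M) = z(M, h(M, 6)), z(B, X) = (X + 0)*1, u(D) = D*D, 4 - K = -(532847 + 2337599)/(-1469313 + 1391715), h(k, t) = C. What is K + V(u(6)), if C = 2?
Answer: -1202429/38799 ≈ -30.991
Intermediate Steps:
h(k, t) = 2
K = -1280027/38799 (K = 4 - (-1)*(532847 + 2337599)/(-1469313 + 1391715) = 4 - (-1)*2870446/(-77598) = 4 - (-1)*2870446*(-1/77598) = 4 - (-1)*(-1435223)/38799 = 4 - 1*1435223/38799 = 4 - 1435223/38799 = -1280027/38799 ≈ -32.991)
u(D) = D²
z(B, X) = X (z(B, X) = X*1 = X)
V(M) = 2
K + V(u(6)) = -1280027/38799 + 2 = -1202429/38799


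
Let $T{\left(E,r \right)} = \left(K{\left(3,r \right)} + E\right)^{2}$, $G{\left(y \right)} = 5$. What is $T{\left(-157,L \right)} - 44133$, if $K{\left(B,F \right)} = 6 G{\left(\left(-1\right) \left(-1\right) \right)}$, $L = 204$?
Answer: $-28004$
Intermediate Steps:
$K{\left(B,F \right)} = 30$ ($K{\left(B,F \right)} = 6 \cdot 5 = 30$)
$T{\left(E,r \right)} = \left(30 + E\right)^{2}$
$T{\left(-157,L \right)} - 44133 = \left(30 - 157\right)^{2} - 44133 = \left(-127\right)^{2} - 44133 = 16129 - 44133 = -28004$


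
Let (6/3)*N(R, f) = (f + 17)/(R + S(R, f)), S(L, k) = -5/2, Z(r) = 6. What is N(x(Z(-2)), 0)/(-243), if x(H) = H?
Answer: -17/1701 ≈ -0.0099941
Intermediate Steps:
S(L, k) = -5/2 (S(L, k) = -5*½ = -5/2)
N(R, f) = (17 + f)/(2*(-5/2 + R)) (N(R, f) = ((f + 17)/(R - 5/2))/2 = ((17 + f)/(-5/2 + R))/2 = (17 + f)/(2*(-5/2 + R)))
N(x(Z(-2)), 0)/(-243) = ((17 + 0)/(-5 + 2*6))/(-243) = (17/(-5 + 12))*(-1/243) = (17/7)*(-1/243) = -17/1701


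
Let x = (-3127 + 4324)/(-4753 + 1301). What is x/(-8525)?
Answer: 1197/29428300 ≈ 4.0675e-5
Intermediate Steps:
x = -1197/3452 (x = 1197/(-3452) = 1197*(-1/3452) = -1197/3452 ≈ -0.34676)
x/(-8525) = -1197/3452/(-8525) = -1197/3452*(-1/8525) = 1197/29428300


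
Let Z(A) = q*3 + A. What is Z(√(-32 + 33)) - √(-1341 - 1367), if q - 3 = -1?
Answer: 7 - 2*I*√677 ≈ 7.0 - 52.038*I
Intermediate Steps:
q = 2 (q = 3 - 1 = 2)
Z(A) = 6 + A (Z(A) = 2*3 + A = 6 + A)
Z(√(-32 + 33)) - √(-1341 - 1367) = (6 + √(-32 + 33)) - √(-1341 - 1367) = (6 + √1) - √(-2708) = (6 + 1) - 2*I*√677 = 7 - 2*I*√677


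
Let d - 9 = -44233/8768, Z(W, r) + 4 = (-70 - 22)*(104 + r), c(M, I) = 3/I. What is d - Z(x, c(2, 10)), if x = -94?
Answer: 421019859/43840 ≈ 9603.6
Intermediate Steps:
Z(W, r) = -9572 - 92*r (Z(W, r) = -4 + (-70 - 22)*(104 + r) = -4 - 92*(104 + r) = -4 + (-9568 - 92*r) = -9572 - 92*r)
d = 34679/8768 (d = 9 - 44233/8768 = 34679/8768 ≈ 3.9552)
d - Z(x, c(2, 10)) = 34679/8768 - (-9572 - 276/10) = 34679/8768 - (-9572 - 92*3/10) = 34679/8768 - (-9572 - 138/5) = 34679/8768 - 1*(-47998/5) = 34679/8768 + 47998/5 = 421019859/43840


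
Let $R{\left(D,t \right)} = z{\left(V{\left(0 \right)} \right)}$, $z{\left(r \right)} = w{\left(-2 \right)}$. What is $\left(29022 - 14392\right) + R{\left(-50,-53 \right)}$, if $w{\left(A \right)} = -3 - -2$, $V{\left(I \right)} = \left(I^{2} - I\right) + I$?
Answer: $14629$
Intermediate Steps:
$V{\left(I \right)} = I^{2}$
$w{\left(A \right)} = -1$ ($w{\left(A \right)} = -3 + 2 = -1$)
$z{\left(r \right)} = -1$
$R{\left(D,t \right)} = -1$
$\left(29022 - 14392\right) + R{\left(-50,-53 \right)} = \left(29022 - 14392\right) - 1 = 14630 - 1 = 14629$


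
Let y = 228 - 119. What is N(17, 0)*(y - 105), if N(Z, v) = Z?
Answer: 68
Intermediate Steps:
y = 109
N(17, 0)*(y - 105) = 17*(109 - 105) = 17*4 = 68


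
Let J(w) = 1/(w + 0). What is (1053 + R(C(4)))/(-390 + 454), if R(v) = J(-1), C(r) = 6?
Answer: 263/16 ≈ 16.438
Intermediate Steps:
J(w) = 1/w
R(v) = -1 (R(v) = 1/(-1) = -1)
(1053 + R(C(4)))/(-390 + 454) = (1053 - 1)/(-390 + 454) = 1052/64 = 1052*(1/64) = 263/16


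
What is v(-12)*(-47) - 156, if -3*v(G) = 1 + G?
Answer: -985/3 ≈ -328.33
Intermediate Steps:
v(G) = -⅓ - G/3 (v(G) = -(1 + G)/3 = -⅓ - G/3)
v(-12)*(-47) - 156 = (-⅓ - ⅓*(-12))*(-47) - 156 = (-⅓ + 4)*(-47) - 156 = (11/3)*(-47) - 156 = -517/3 - 156 = -985/3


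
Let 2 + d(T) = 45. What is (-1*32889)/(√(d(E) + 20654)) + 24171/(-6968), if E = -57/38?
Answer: -24171/6968 - 10963*√20697/6899 ≈ -232.08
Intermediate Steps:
E = -3/2 (E = -57*1/38 = -3/2 ≈ -1.5000)
d(T) = 43 (d(T) = -2 + 45 = 43)
(-1*32889)/(√(d(E) + 20654)) + 24171/(-6968) = (-1*32889)/(√(43 + 20654)) + 24171/(-6968) = -32889*√20697/20697 + 24171*(-1/6968) = -10963*√20697/6899 - 24171/6968 = -24171/6968 - 10963*√20697/6899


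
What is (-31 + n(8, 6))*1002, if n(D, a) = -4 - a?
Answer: -41082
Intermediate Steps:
(-31 + n(8, 6))*1002 = (-31 + (-4 - 1*6))*1002 = (-31 + (-4 - 6))*1002 = (-31 - 10)*1002 = -41*1002 = -41082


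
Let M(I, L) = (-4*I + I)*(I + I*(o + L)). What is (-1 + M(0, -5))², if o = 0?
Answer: 1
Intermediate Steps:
M(I, L) = -3*I*(I + I*L) (M(I, L) = (-4*I + I)*(I + I*(0 + L)) = (-3*I)*(I + I*L) = -3*I*(I + I*L))
(-1 + M(0, -5))² = (-1 + 3*0²*(-1 - 1*(-5)))² = (-1 + 3*0*(-1 + 5))² = (-1 + 3*0*4)² = (-1 + 0)² = (-1)² = 1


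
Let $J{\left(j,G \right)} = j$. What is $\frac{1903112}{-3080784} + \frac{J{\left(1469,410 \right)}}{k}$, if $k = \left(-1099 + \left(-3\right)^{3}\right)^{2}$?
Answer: $- \frac{150524022401}{244128255924} \approx -0.61658$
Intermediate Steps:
$k = 1267876$ ($k = \left(-1099 - 27\right)^{2} = \left(-1126\right)^{2} = 1267876$)
$\frac{1903112}{-3080784} + \frac{J{\left(1469,410 \right)}}{k} = \frac{1903112}{-3080784} + \frac{1469}{1267876} = 1903112 \left(- \frac{1}{3080784}\right) + 1469 \cdot \frac{1}{1267876} = - \frac{237889}{385098} + \frac{1469}{1267876} = - \frac{150524022401}{244128255924}$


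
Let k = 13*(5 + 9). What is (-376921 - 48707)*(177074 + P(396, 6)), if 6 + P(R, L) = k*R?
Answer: -106040959920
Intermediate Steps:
k = 182 (k = 13*14 = 182)
P(R, L) = -6 + 182*R
(-376921 - 48707)*(177074 + P(396, 6)) = (-376921 - 48707)*(177074 + (-6 + 182*396)) = -425628*(177074 + (-6 + 72072)) = -425628*(177074 + 72066) = -425628*249140 = -106040959920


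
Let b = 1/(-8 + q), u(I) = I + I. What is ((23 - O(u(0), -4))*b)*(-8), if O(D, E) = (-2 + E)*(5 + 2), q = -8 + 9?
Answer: 520/7 ≈ 74.286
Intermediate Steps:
q = 1
u(I) = 2*I
O(D, E) = -14 + 7*E (O(D, E) = (-2 + E)*7 = -14 + 7*E)
b = -1/7 (b = 1/(-8 + 1) = 1/(-7) = -1/7 ≈ -0.14286)
((23 - O(u(0), -4))*b)*(-8) = ((23 - (-14 + 7*(-4)))*(-1/7))*(-8) = ((23 - (-14 - 28))*(-1/7))*(-8) = ((23 - 1*(-42))*(-1/7))*(-8) = ((23 + 42)*(-1/7))*(-8) = (65*(-1/7))*(-8) = -65/7*(-8) = 520/7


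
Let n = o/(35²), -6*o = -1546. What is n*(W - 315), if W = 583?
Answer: 207164/3675 ≈ 56.371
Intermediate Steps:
o = 773/3 (o = -⅙*(-1546) = 773/3 ≈ 257.67)
n = 773/3675 (n = 773/(3*(35²)) = (773/3)/1225 = (773/3)*(1/1225) = 773/3675 ≈ 0.21034)
n*(W - 315) = 773*(583 - 315)/3675 = (773/3675)*268 = 207164/3675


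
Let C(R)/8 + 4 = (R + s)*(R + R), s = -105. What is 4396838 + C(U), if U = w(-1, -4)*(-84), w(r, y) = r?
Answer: 4368582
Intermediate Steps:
U = 84 (U = -1*(-84) = 84)
C(R) = -32 + 16*R*(-105 + R) (C(R) = -32 + 8*((R - 105)*(R + R)) = -32 + 8*((-105 + R)*(2*R)) = -32 + 8*(2*R*(-105 + R)) = -32 + 16*R*(-105 + R))
4396838 + C(U) = 4396838 + (-32 - 1680*84 + 16*84²) = 4396838 + (-32 - 141120 + 16*7056) = 4396838 + (-32 - 141120 + 112896) = 4396838 - 28256 = 4368582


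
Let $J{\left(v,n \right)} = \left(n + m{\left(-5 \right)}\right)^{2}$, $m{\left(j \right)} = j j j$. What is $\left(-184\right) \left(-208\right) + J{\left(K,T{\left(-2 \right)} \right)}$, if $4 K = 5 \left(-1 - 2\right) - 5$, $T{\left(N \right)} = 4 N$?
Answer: $55961$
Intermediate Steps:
$K = -5$ ($K = \frac{5 \left(-1 - 2\right) - 5}{4} = \frac{5 \left(-3\right) - 5}{4} = \frac{-15 - 5}{4} = \frac{1}{4} \left(-20\right) = -5$)
$m{\left(j \right)} = j^{3}$ ($m{\left(j \right)} = j^{2} j = j^{3}$)
$J{\left(v,n \right)} = \left(-125 + n\right)^{2}$ ($J{\left(v,n \right)} = \left(n + \left(-5\right)^{3}\right)^{2} = \left(n - 125\right)^{2} = \left(-125 + n\right)^{2}$)
$\left(-184\right) \left(-208\right) + J{\left(K,T{\left(-2 \right)} \right)} = \left(-184\right) \left(-208\right) + \left(-125 + 4 \left(-2\right)\right)^{2} = 38272 + \left(-125 - 8\right)^{2} = 38272 + \left(-133\right)^{2} = 38272 + 17689 = 55961$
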